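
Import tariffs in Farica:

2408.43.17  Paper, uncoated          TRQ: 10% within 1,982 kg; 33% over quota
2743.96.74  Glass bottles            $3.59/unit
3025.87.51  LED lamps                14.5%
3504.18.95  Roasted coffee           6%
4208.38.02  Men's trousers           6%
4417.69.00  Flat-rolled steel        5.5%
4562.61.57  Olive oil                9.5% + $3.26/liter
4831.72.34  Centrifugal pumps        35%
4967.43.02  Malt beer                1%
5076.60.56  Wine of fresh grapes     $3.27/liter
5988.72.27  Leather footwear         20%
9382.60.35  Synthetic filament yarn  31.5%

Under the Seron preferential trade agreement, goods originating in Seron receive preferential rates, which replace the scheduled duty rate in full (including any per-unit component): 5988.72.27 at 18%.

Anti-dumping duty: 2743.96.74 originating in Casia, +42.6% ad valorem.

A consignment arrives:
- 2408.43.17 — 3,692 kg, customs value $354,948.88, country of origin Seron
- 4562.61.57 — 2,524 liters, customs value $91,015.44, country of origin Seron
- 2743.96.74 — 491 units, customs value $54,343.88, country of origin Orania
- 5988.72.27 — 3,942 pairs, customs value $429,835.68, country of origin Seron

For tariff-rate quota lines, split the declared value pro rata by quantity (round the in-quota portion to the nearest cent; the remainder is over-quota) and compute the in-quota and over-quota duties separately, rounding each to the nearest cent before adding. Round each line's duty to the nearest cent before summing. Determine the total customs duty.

$169,314.57

Line 1 (2408.43.17, Seron, 3,692 kg, $354,948.88):
Code 2408.43.17 is under a tariff-rate quota (threshold 1,982 kg). In-quota: 1,982 kg at 10%; over-quota: 1,710 kg at 33%.
Pro-rata value split: in-quota = $354,948.88 × 1,982/3,692 = $190,549.48; over-quota = $354,948.88 − $190,549.48 = $164,399.40.
In-quota duty = $190,549.48 × 10% = $19,054.95. Over-quota duty = $164,399.40 × 33% = $54,251.80.
Line duty = $19,054.95 + $54,251.80 = $73,306.75.
Line 2 (4562.61.57, Seron, 2,524 liters, $91,015.44):
Base rate for 4562.61.57 is 9.5% + $3.26/liter.
Origin Seron is the FTA partner but 4562.61.57 is not on the preference list; base rate stands.
Duty = $91,015.44 × 9.5% + 2,524 × $3.26 = $16,874.71.
Line 3 (2743.96.74, Orania, 491 units, $54,343.88):
Base rate for 2743.96.74 is $3.59/unit.
The additional-duty order on 2743.96.74 targets Casia, not Orania; it does not apply.
Duty = 491 × $3.59 = $1,762.69.
Line 4 (5988.72.27, Seron, 3,942 pairs, $429,835.68):
Base rate for 5988.72.27 is 20%.
Origin Seron qualifies under the Farica–Seron agreement and 5988.72.27 is covered: preferential rate 18% applies instead.
Duty = $429,835.68 × 18% = $77,370.42.
Total = $73,306.75 + $16,874.71 + $1,762.69 + $77,370.42 = $169,314.57.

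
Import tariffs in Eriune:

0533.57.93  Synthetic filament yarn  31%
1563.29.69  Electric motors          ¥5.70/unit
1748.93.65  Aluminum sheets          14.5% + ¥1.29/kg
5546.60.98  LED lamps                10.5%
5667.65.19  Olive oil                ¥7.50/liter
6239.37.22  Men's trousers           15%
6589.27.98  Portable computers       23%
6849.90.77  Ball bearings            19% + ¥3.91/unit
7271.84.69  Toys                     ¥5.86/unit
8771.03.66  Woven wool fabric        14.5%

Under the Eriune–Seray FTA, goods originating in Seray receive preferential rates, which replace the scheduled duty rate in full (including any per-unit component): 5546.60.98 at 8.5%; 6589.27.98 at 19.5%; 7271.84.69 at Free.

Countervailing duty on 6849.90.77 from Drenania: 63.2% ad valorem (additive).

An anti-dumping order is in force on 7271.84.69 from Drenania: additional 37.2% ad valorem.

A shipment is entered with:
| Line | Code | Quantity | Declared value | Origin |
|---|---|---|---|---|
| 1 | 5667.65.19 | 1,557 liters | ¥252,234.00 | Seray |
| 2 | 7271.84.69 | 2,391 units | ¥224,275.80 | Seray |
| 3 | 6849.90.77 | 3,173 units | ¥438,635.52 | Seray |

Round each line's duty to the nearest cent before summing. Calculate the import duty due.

¥107,424.68

Line 1 (5667.65.19, Seray, 1,557 liters, ¥252,234.00):
Base rate for 5667.65.19 is ¥7.50/liter.
Origin Seray is the FTA partner but 5667.65.19 is not on the preference list; base rate stands.
Duty = 1,557 × ¥7.50 = ¥11,677.50.
Line 2 (7271.84.69, Seray, 2,391 units, ¥224,275.80):
Base rate for 7271.84.69 is ¥5.86/unit.
Origin Seray qualifies under the Eriune–Seray agreement and 7271.84.69 is covered: preferential rate Free applies instead.
The additional-duty order on 7271.84.69 targets Drenania, not Seray; it does not apply.
Duty = ¥224,275.80 × 0% = ¥0.00.
Line 3 (6849.90.77, Seray, 3,173 units, ¥438,635.52):
Base rate for 6849.90.77 is 19% + ¥3.91/unit.
Origin Seray is the FTA partner but 6849.90.77 is not on the preference list; base rate stands.
The additional-duty order on 6849.90.77 targets Drenania, not Seray; it does not apply.
Duty = ¥438,635.52 × 19% + 3,173 × ¥3.91 = ¥95,747.18.
Total = ¥11,677.50 + ¥0.00 + ¥95,747.18 = ¥107,424.68.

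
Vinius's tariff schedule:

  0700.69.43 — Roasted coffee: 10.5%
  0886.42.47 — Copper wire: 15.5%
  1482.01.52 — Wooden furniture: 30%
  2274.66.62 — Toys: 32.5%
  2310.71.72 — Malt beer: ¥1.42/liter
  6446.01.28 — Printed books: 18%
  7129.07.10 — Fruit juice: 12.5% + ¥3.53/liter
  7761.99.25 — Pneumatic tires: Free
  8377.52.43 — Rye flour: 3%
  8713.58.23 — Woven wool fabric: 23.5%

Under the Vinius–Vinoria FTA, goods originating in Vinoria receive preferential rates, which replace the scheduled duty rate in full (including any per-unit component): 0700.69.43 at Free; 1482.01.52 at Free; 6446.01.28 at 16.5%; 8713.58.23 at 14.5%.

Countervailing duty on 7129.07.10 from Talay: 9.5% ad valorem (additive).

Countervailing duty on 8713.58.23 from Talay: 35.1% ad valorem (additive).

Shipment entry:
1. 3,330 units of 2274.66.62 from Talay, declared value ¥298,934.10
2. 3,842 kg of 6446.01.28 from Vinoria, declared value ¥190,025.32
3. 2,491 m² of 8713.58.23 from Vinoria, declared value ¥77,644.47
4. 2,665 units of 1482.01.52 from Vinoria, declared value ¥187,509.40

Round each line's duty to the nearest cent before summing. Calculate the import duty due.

¥139,766.21

Line 1 (2274.66.62, Talay, 3,330 units, ¥298,934.10):
Base rate for 2274.66.62 is 32.5%.
Duty = ¥298,934.10 × 32.5% = ¥97,153.58.
Line 2 (6446.01.28, Vinoria, 3,842 kg, ¥190,025.32):
Base rate for 6446.01.28 is 18%.
Origin Vinoria qualifies under the Vinius–Vinoria agreement and 6446.01.28 is covered: preferential rate 16.5% applies instead.
Duty = ¥190,025.32 × 16.5% = ¥31,354.18.
Line 3 (8713.58.23, Vinoria, 2,491 m², ¥77,644.47):
Base rate for 8713.58.23 is 23.5%.
Origin Vinoria qualifies under the Vinius–Vinoria agreement and 8713.58.23 is covered: preferential rate 14.5% applies instead.
The additional-duty order on 8713.58.23 targets Talay, not Vinoria; it does not apply.
Duty = ¥77,644.47 × 14.5% = ¥11,258.45.
Line 4 (1482.01.52, Vinoria, 2,665 units, ¥187,509.40):
Base rate for 1482.01.52 is 30%.
Origin Vinoria qualifies under the Vinius–Vinoria agreement and 1482.01.52 is covered: preferential rate Free applies instead.
Duty = ¥187,509.40 × 0% = ¥0.00.
Total = ¥97,153.58 + ¥31,354.18 + ¥11,258.45 + ¥0.00 = ¥139,766.21.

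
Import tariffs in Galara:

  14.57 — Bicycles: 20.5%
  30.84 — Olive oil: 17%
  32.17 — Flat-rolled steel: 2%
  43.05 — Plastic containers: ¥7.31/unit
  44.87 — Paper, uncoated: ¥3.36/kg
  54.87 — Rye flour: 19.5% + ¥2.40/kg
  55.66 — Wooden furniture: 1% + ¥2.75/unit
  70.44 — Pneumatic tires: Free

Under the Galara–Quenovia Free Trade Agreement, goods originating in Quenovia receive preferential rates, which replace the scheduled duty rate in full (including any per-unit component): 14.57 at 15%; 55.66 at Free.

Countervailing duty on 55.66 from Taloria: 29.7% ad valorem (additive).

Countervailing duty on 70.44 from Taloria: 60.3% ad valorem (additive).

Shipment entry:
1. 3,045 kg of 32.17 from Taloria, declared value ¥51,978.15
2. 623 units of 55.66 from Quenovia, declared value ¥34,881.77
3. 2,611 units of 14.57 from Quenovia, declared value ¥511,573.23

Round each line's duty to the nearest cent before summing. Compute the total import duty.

Line 1 (32.17, Taloria, 3,045 kg, ¥51,978.15):
Base rate for 32.17 is 2%.
Duty = ¥51,978.15 × 2% = ¥1,039.56.
Line 2 (55.66, Quenovia, 623 units, ¥34,881.77):
Base rate for 55.66 is 1% + ¥2.75/unit.
Origin Quenovia qualifies under the Galara–Quenovia agreement and 55.66 is covered: preferential rate Free applies instead.
The additional-duty order on 55.66 targets Taloria, not Quenovia; it does not apply.
Duty = ¥34,881.77 × 0% = ¥0.00.
Line 3 (14.57, Quenovia, 2,611 units, ¥511,573.23):
Base rate for 14.57 is 20.5%.
Origin Quenovia qualifies under the Galara–Quenovia agreement and 14.57 is covered: preferential rate 15% applies instead.
Duty = ¥511,573.23 × 15% = ¥76,735.98.
Total = ¥1,039.56 + ¥0.00 + ¥76,735.98 = ¥77,775.54.

¥77,775.54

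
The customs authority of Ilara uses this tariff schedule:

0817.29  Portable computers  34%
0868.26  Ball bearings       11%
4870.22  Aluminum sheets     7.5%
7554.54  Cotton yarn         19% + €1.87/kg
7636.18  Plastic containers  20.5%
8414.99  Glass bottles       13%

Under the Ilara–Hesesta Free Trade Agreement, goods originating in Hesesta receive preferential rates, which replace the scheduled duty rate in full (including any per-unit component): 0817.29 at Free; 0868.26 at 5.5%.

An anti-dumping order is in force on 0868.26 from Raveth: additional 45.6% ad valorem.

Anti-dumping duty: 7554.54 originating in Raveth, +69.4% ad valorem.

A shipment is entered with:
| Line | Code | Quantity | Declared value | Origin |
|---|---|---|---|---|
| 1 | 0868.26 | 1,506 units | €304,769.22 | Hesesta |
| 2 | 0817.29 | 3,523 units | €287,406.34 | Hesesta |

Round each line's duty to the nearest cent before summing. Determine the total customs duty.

€16,762.31

Line 1 (0868.26, Hesesta, 1,506 units, €304,769.22):
Base rate for 0868.26 is 11%.
Origin Hesesta qualifies under the Ilara–Hesesta agreement and 0868.26 is covered: preferential rate 5.5% applies instead.
The additional-duty order on 0868.26 targets Raveth, not Hesesta; it does not apply.
Duty = €304,769.22 × 5.5% = €16,762.31.
Line 2 (0817.29, Hesesta, 3,523 units, €287,406.34):
Base rate for 0817.29 is 34%.
Origin Hesesta qualifies under the Ilara–Hesesta agreement and 0817.29 is covered: preferential rate Free applies instead.
Duty = €287,406.34 × 0% = €0.00.
Total = €16,762.31 + €0.00 = €16,762.31.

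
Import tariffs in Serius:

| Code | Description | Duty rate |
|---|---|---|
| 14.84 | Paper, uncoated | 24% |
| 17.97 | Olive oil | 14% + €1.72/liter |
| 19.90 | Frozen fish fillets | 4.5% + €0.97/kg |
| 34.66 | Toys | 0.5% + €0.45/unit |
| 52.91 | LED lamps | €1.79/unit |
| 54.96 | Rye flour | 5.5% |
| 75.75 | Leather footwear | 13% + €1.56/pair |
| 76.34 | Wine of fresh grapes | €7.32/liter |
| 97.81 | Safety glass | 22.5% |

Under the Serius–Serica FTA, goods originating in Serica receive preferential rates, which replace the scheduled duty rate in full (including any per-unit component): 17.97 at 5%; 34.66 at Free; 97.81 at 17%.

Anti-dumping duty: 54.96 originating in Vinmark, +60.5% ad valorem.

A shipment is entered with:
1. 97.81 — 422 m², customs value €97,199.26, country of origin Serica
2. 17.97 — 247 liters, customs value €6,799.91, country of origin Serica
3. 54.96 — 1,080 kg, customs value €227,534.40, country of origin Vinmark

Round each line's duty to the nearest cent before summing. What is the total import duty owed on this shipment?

€167,036.57

Line 1 (97.81, Serica, 422 m², €97,199.26):
Base rate for 97.81 is 22.5%.
Origin Serica qualifies under the Serius–Serica agreement and 97.81 is covered: preferential rate 17% applies instead.
Duty = €97,199.26 × 17% = €16,523.87.
Line 2 (17.97, Serica, 247 liters, €6,799.91):
Base rate for 17.97 is 14% + €1.72/liter.
Origin Serica qualifies under the Serius–Serica agreement and 17.97 is covered: preferential rate 5% applies instead.
Duty = €6,799.91 × 5% = €340.00.
Line 3 (54.96, Vinmark, 1,080 kg, €227,534.40):
Base rate for 54.96 is 5.5%.
Additional duty on 54.96 from Vinmark: +60.5%. Applied ad valorem rate: 5.5% + 60.5% = 66%.
Duty = €227,534.40 × 66% = €150,172.70.
Total = €16,523.87 + €340.00 + €150,172.70 = €167,036.57.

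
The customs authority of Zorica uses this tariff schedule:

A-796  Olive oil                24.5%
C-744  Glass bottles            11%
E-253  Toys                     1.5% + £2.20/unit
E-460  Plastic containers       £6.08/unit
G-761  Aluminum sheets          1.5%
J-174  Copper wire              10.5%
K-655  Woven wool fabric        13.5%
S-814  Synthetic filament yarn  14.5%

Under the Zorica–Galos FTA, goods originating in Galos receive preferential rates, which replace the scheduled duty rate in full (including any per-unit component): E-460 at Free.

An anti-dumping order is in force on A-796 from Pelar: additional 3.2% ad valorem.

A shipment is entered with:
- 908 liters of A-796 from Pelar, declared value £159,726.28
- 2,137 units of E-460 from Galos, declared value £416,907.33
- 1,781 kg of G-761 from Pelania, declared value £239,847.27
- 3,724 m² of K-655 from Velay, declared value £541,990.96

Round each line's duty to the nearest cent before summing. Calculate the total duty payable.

Line 1 (A-796, Pelar, 908 liters, £159,726.28):
Base rate for A-796 is 24.5%.
Additional duty on A-796 from Pelar: +3.2%. Applied ad valorem rate: 24.5% + 3.2% = 27.7%.
Duty = £159,726.28 × 27.7% = £44,244.18.
Line 2 (E-460, Galos, 2,137 units, £416,907.33):
Base rate for E-460 is £6.08/unit.
Origin Galos qualifies under the Zorica–Galos agreement and E-460 is covered: preferential rate Free applies instead.
Duty = £416,907.33 × 0% = £0.00.
Line 3 (G-761, Pelania, 1,781 kg, £239,847.27):
Base rate for G-761 is 1.5%.
Duty = £239,847.27 × 1.5% = £3,597.71.
Line 4 (K-655, Velay, 3,724 m², £541,990.96):
Base rate for K-655 is 13.5%.
Duty = £541,990.96 × 13.5% = £73,168.78.
Total = £44,244.18 + £0.00 + £3,597.71 + £73,168.78 = £121,010.67.

£121,010.67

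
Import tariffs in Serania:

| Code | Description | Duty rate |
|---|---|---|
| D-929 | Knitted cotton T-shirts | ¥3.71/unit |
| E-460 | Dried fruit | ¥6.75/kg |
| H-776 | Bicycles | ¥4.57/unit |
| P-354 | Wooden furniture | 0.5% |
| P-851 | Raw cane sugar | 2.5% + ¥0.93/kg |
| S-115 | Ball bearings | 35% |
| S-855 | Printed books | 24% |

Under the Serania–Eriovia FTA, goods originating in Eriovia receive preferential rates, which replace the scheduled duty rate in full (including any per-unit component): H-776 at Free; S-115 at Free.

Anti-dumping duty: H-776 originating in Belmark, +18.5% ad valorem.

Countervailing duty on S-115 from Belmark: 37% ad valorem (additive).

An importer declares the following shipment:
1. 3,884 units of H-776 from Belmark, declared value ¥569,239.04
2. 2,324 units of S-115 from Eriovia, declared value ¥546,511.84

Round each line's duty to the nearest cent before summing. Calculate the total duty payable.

¥123,059.10

Line 1 (H-776, Belmark, 3,884 units, ¥569,239.04):
Base rate for H-776 is ¥4.57/unit.
H-776 has an FTA preferential rate, but origin Belmark is not Eriovia; base rate stands.
Additional duty on H-776 from Belmark: +18.5% ad valorem. Applied ad valorem rate = 18.5%.
Duty = ¥569,239.04 × 18.5% + 3,884 × ¥4.57 = ¥123,059.10.
Line 2 (S-115, Eriovia, 2,324 units, ¥546,511.84):
Base rate for S-115 is 35%.
Origin Eriovia qualifies under the Serania–Eriovia agreement and S-115 is covered: preferential rate Free applies instead.
The additional-duty order on S-115 targets Belmark, not Eriovia; it does not apply.
Duty = ¥546,511.84 × 0% = ¥0.00.
Total = ¥123,059.10 + ¥0.00 = ¥123,059.10.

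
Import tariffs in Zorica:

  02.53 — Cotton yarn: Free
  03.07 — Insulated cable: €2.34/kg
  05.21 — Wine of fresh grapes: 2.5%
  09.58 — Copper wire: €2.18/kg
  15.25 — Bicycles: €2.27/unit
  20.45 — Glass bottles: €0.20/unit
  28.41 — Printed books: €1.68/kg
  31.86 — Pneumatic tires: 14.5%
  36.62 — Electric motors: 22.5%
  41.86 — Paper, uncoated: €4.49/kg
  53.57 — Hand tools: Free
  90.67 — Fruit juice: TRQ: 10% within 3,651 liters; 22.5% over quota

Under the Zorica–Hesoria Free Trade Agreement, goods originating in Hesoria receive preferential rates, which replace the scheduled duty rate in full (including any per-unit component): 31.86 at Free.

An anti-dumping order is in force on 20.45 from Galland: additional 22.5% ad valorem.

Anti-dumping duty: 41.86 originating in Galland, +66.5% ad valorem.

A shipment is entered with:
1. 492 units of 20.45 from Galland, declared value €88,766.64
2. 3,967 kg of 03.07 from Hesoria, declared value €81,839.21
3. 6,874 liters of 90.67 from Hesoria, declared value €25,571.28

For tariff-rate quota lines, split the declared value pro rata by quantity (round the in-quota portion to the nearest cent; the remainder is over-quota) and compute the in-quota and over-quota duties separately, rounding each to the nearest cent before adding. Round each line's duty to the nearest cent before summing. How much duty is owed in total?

Line 1 (20.45, Galland, 492 units, €88,766.64):
Base rate for 20.45 is €0.20/unit.
Additional duty on 20.45 from Galland: +22.5% ad valorem. Applied ad valorem rate = 22.5%.
Duty = €88,766.64 × 22.5% + 492 × €0.20 = €20,070.89.
Line 2 (03.07, Hesoria, 3,967 kg, €81,839.21):
Base rate for 03.07 is €2.34/kg.
Origin Hesoria is the FTA partner but 03.07 is not on the preference list; base rate stands.
Duty = 3,967 × €2.34 = €9,282.78.
Line 3 (90.67, Hesoria, 6,874 liters, €25,571.28):
Code 90.67 is under a tariff-rate quota (threshold 3,651 liters). In-quota: 3,651 liters at 10%; over-quota: 3,223 liters at 22.5%.
Pro-rata value split: in-quota = €25,571.28 × 3,651/6,874 = €13,581.72; over-quota = €25,571.28 − €13,581.72 = €11,989.56.
In-quota duty = €13,581.72 × 10% = €1,358.17. Over-quota duty = €11,989.56 × 22.5% = €2,697.65.
Line duty = €1,358.17 + €2,697.65 = €4,055.82.
Total = €20,070.89 + €9,282.78 + €4,055.82 = €33,409.49.

€33,409.49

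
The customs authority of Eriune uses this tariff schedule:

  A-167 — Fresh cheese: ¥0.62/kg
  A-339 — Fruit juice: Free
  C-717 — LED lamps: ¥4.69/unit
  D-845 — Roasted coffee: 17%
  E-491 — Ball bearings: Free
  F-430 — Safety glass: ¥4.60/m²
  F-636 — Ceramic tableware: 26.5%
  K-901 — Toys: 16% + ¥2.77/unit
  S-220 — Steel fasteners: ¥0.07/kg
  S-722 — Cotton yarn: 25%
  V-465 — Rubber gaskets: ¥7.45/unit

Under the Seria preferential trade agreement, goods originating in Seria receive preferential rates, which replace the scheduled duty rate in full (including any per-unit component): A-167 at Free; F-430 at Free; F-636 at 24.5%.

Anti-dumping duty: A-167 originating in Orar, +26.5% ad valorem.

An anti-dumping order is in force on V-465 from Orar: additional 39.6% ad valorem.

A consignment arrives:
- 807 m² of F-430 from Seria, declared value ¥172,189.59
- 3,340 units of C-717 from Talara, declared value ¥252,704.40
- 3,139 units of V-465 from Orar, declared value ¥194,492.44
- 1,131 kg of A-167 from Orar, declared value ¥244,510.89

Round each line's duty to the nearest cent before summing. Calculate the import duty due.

Line 1 (F-430, Seria, 807 m², ¥172,189.59):
Base rate for F-430 is ¥4.60/m².
Origin Seria qualifies under the Eriune–Seria agreement and F-430 is covered: preferential rate Free applies instead.
Duty = ¥172,189.59 × 0% = ¥0.00.
Line 2 (C-717, Talara, 3,340 units, ¥252,704.40):
Base rate for C-717 is ¥4.69/unit.
Duty = 3,340 × ¥4.69 = ¥15,664.60.
Line 3 (V-465, Orar, 3,139 units, ¥194,492.44):
Base rate for V-465 is ¥7.45/unit.
Additional duty on V-465 from Orar: +39.6% ad valorem. Applied ad valorem rate = 39.6%.
Duty = ¥194,492.44 × 39.6% + 3,139 × ¥7.45 = ¥100,404.56.
Line 4 (A-167, Orar, 1,131 kg, ¥244,510.89):
Base rate for A-167 is ¥0.62/kg.
A-167 has an FTA preferential rate, but origin Orar is not Seria; base rate stands.
Additional duty on A-167 from Orar: +26.5% ad valorem. Applied ad valorem rate = 26.5%.
Duty = ¥244,510.89 × 26.5% + 1,131 × ¥0.62 = ¥65,496.61.
Total = ¥0.00 + ¥15,664.60 + ¥100,404.56 + ¥65,496.61 = ¥181,565.77.

¥181,565.77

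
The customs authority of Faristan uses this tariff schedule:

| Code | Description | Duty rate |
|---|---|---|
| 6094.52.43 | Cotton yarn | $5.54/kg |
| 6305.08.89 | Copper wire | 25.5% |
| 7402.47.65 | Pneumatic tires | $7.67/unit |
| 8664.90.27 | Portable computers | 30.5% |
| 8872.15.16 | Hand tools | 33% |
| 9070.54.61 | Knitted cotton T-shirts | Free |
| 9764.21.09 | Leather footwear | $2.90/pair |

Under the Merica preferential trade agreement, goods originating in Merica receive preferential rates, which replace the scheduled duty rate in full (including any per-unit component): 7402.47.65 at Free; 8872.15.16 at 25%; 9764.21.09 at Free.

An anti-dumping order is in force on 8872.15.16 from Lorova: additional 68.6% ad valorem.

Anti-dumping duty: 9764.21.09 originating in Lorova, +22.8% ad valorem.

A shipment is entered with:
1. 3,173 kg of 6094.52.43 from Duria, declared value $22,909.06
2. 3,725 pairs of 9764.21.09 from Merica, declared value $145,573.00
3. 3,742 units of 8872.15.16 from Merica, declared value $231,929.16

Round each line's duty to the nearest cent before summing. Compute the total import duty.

Line 1 (6094.52.43, Duria, 3,173 kg, $22,909.06):
Base rate for 6094.52.43 is $5.54/kg.
Duty = 3,173 × $5.54 = $17,578.42.
Line 2 (9764.21.09, Merica, 3,725 pairs, $145,573.00):
Base rate for 9764.21.09 is $2.90/pair.
Origin Merica qualifies under the Faristan–Merica agreement and 9764.21.09 is covered: preferential rate Free applies instead.
The additional-duty order on 9764.21.09 targets Lorova, not Merica; it does not apply.
Duty = $145,573.00 × 0% = $0.00.
Line 3 (8872.15.16, Merica, 3,742 units, $231,929.16):
Base rate for 8872.15.16 is 33%.
Origin Merica qualifies under the Faristan–Merica agreement and 8872.15.16 is covered: preferential rate 25% applies instead.
The additional-duty order on 8872.15.16 targets Lorova, not Merica; it does not apply.
Duty = $231,929.16 × 25% = $57,982.29.
Total = $17,578.42 + $0.00 + $57,982.29 = $75,560.71.

$75,560.71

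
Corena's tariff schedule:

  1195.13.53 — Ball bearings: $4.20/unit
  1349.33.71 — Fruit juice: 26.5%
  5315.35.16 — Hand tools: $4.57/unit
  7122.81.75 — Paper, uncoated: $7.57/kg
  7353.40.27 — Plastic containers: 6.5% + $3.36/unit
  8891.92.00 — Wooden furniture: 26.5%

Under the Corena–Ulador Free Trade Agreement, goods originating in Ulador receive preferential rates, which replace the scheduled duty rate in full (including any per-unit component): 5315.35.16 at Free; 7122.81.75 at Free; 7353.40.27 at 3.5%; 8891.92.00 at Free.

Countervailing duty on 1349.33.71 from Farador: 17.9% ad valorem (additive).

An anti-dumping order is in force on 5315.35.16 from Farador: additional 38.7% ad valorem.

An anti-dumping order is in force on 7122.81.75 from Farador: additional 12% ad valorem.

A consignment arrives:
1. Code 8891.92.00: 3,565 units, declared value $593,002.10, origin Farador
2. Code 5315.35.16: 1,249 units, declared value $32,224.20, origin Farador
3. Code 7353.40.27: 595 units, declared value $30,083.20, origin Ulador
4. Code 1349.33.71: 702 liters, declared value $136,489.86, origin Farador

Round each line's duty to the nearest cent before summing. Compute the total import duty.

$236,978.67

Line 1 (8891.92.00, Farador, 3,565 units, $593,002.10):
Base rate for 8891.92.00 is 26.5%.
8891.92.00 has an FTA preferential rate, but origin Farador is not Ulador; base rate stands.
Duty = $593,002.10 × 26.5% = $157,145.56.
Line 2 (5315.35.16, Farador, 1,249 units, $32,224.20):
Base rate for 5315.35.16 is $4.57/unit.
5315.35.16 has an FTA preferential rate, but origin Farador is not Ulador; base rate stands.
Additional duty on 5315.35.16 from Farador: +38.7% ad valorem. Applied ad valorem rate = 38.7%.
Duty = $32,224.20 × 38.7% + 1,249 × $4.57 = $18,178.70.
Line 3 (7353.40.27, Ulador, 595 units, $30,083.20):
Base rate for 7353.40.27 is 6.5% + $3.36/unit.
Origin Ulador qualifies under the Corena–Ulador agreement and 7353.40.27 is covered: preferential rate 3.5% applies instead.
Duty = $30,083.20 × 3.5% = $1,052.91.
Line 4 (1349.33.71, Farador, 702 liters, $136,489.86):
Base rate for 1349.33.71 is 26.5%.
Additional duty on 1349.33.71 from Farador: +17.9%. Applied ad valorem rate: 26.5% + 17.9% = 44.4%.
Duty = $136,489.86 × 44.4% = $60,601.50.
Total = $157,145.56 + $18,178.70 + $1,052.91 + $60,601.50 = $236,978.67.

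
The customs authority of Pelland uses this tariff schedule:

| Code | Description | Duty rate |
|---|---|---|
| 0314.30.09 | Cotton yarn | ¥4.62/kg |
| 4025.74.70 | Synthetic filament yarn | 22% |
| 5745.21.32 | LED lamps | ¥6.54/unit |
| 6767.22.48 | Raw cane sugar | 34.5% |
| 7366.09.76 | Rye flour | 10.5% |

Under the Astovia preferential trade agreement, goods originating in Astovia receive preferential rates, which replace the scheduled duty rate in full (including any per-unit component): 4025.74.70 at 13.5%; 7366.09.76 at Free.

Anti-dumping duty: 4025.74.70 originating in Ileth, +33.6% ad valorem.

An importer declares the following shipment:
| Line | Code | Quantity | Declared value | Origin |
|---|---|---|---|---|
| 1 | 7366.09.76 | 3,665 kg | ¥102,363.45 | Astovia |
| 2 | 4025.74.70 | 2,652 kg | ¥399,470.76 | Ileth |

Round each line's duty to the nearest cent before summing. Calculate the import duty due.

Line 1 (7366.09.76, Astovia, 3,665 kg, ¥102,363.45):
Base rate for 7366.09.76 is 10.5%.
Origin Astovia qualifies under the Pelland–Astovia agreement and 7366.09.76 is covered: preferential rate Free applies instead.
Duty = ¥102,363.45 × 0% = ¥0.00.
Line 2 (4025.74.70, Ileth, 2,652 kg, ¥399,470.76):
Base rate for 4025.74.70 is 22%.
4025.74.70 has an FTA preferential rate, but origin Ileth is not Astovia; base rate stands.
Additional duty on 4025.74.70 from Ileth: +33.6%. Applied ad valorem rate: 22% + 33.6% = 55.6%.
Duty = ¥399,470.76 × 55.6% = ¥222,105.74.
Total = ¥0.00 + ¥222,105.74 = ¥222,105.74.

¥222,105.74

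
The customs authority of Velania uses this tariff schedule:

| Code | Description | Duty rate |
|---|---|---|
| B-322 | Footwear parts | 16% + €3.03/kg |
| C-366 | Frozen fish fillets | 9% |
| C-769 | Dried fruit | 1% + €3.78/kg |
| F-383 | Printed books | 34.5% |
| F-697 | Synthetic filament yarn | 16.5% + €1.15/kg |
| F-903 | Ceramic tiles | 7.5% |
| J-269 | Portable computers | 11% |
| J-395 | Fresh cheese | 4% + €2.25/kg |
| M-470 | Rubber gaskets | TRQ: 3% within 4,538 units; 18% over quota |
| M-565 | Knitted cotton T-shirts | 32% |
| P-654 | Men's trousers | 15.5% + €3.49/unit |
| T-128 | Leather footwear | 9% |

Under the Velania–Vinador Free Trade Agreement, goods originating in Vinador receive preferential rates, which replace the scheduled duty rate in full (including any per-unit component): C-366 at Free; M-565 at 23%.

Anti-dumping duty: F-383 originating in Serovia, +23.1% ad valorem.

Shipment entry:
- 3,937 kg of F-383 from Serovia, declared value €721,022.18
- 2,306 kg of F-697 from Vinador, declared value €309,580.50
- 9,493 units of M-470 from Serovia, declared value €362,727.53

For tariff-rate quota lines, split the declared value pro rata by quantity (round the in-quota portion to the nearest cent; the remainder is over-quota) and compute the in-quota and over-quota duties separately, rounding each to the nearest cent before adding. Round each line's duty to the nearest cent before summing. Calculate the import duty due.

Line 1 (F-383, Serovia, 3,937 kg, €721,022.18):
Base rate for F-383 is 34.5%.
Additional duty on F-383 from Serovia: +23.1%. Applied ad valorem rate: 34.5% + 23.1% = 57.6%.
Duty = €721,022.18 × 57.6% = €415,308.78.
Line 2 (F-697, Vinador, 2,306 kg, €309,580.50):
Base rate for F-697 is 16.5% + €1.15/kg.
Origin Vinador is the FTA partner but F-697 is not on the preference list; base rate stands.
Duty = €309,580.50 × 16.5% + 2,306 × €1.15 = €53,732.68.
Line 3 (M-470, Serovia, 9,493 units, €362,727.53):
Code M-470 is under a tariff-rate quota (threshold 4,538 units). In-quota: 4,538 units at 3%; over-quota: 4,955 units at 18%.
Pro-rata value split: in-quota = €362,727.53 × 4,538/9,493 = €173,396.98; over-quota = €362,727.53 − €173,396.98 = €189,330.55.
In-quota duty = €173,396.98 × 3% = €5,201.91. Over-quota duty = €189,330.55 × 18% = €34,079.50.
Line duty = €5,201.91 + €34,079.50 = €39,281.41.
Total = €415,308.78 + €53,732.68 + €39,281.41 = €508,322.87.

€508,322.87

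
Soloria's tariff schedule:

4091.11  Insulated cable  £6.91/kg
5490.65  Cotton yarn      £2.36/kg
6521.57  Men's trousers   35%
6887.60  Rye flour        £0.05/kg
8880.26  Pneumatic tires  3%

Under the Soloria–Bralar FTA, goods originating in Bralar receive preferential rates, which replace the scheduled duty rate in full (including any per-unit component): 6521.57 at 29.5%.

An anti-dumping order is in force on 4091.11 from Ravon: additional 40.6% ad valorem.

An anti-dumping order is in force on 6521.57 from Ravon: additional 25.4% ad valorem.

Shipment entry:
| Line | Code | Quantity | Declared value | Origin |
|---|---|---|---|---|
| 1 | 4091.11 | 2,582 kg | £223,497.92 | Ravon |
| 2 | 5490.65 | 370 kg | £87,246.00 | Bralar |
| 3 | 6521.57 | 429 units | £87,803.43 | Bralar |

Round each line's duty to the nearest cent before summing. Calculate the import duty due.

£135,356.99

Line 1 (4091.11, Ravon, 2,582 kg, £223,497.92):
Base rate for 4091.11 is £6.91/kg.
Additional duty on 4091.11 from Ravon: +40.6% ad valorem. Applied ad valorem rate = 40.6%.
Duty = £223,497.92 × 40.6% + 2,582 × £6.91 = £108,581.78.
Line 2 (5490.65, Bralar, 370 kg, £87,246.00):
Base rate for 5490.65 is £2.36/kg.
Origin Bralar is the FTA partner but 5490.65 is not on the preference list; base rate stands.
Duty = 370 × £2.36 = £873.20.
Line 3 (6521.57, Bralar, 429 units, £87,803.43):
Base rate for 6521.57 is 35%.
Origin Bralar qualifies under the Soloria–Bralar agreement and 6521.57 is covered: preferential rate 29.5% applies instead.
The additional-duty order on 6521.57 targets Ravon, not Bralar; it does not apply.
Duty = £87,803.43 × 29.5% = £25,902.01.
Total = £108,581.78 + £873.20 + £25,902.01 = £135,356.99.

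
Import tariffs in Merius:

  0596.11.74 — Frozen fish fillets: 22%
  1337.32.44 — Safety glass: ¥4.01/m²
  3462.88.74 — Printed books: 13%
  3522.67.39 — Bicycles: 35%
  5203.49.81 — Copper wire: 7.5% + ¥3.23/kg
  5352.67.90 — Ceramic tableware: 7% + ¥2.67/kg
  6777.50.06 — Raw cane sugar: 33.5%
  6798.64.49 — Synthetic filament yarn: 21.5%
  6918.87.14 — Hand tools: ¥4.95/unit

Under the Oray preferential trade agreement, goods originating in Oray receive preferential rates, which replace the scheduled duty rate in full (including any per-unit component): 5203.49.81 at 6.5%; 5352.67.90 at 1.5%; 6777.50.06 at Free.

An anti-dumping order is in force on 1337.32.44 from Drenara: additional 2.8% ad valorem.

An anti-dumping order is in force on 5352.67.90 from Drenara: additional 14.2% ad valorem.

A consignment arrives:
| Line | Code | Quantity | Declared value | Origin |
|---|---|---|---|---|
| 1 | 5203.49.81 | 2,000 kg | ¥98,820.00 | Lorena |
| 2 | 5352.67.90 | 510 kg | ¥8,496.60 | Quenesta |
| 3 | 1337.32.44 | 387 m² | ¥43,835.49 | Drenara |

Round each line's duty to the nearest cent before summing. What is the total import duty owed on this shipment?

¥18,607.22

Line 1 (5203.49.81, Lorena, 2,000 kg, ¥98,820.00):
Base rate for 5203.49.81 is 7.5% + ¥3.23/kg.
5203.49.81 has an FTA preferential rate, but origin Lorena is not Oray; base rate stands.
Duty = ¥98,820.00 × 7.5% + 2,000 × ¥3.23 = ¥13,871.50.
Line 2 (5352.67.90, Quenesta, 510 kg, ¥8,496.60):
Base rate for 5352.67.90 is 7% + ¥2.67/kg.
5352.67.90 has an FTA preferential rate, but origin Quenesta is not Oray; base rate stands.
The additional-duty order on 5352.67.90 targets Drenara, not Quenesta; it does not apply.
Duty = ¥8,496.60 × 7% + 510 × ¥2.67 = ¥1,956.46.
Line 3 (1337.32.44, Drenara, 387 m², ¥43,835.49):
Base rate for 1337.32.44 is ¥4.01/m².
Additional duty on 1337.32.44 from Drenara: +2.8% ad valorem. Applied ad valorem rate = 2.8%.
Duty = ¥43,835.49 × 2.8% + 387 × ¥4.01 = ¥2,779.26.
Total = ¥13,871.50 + ¥1,956.46 + ¥2,779.26 = ¥18,607.22.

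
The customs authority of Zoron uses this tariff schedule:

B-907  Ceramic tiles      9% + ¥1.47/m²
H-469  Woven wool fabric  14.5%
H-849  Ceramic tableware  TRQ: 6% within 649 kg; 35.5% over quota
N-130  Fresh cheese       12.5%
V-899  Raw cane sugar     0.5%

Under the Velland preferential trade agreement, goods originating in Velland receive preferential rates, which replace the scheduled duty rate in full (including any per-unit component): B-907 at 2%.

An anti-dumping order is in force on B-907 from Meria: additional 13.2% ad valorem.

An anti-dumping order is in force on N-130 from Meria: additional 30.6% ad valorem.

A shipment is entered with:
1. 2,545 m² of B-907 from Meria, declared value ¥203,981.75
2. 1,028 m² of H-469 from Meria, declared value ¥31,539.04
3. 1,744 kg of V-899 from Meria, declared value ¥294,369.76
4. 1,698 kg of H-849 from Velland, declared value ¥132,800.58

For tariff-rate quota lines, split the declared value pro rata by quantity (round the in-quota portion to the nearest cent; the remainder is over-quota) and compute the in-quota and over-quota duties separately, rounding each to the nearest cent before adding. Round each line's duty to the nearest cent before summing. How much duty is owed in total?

Line 1 (B-907, Meria, 2,545 m², ¥203,981.75):
Base rate for B-907 is 9% + ¥1.47/m².
B-907 has an FTA preferential rate, but origin Meria is not Velland; base rate stands.
Additional duty on B-907 from Meria: +13.2%. Applied ad valorem rate: 9% + 13.2% = 22.2%.
Duty = ¥203,981.75 × 22.2% + 2,545 × ¥1.47 = ¥49,025.10.
Line 2 (H-469, Meria, 1,028 m², ¥31,539.04):
Base rate for H-469 is 14.5%.
Duty = ¥31,539.04 × 14.5% = ¥4,573.16.
Line 3 (V-899, Meria, 1,744 kg, ¥294,369.76):
Base rate for V-899 is 0.5%.
Duty = ¥294,369.76 × 0.5% = ¥1,471.85.
Line 4 (H-849, Velland, 1,698 kg, ¥132,800.58):
Code H-849 is under a tariff-rate quota (threshold 649 kg). In-quota: 649 kg at 6%; over-quota: 1,049 kg at 35.5%.
Pro-rata value split: in-quota = ¥132,800.58 × 649/1,698 = ¥50,758.29; over-quota = ¥132,800.58 − ¥50,758.29 = ¥82,042.29.
In-quota duty = ¥50,758.29 × 6% = ¥3,045.50. Over-quota duty = ¥82,042.29 × 35.5% = ¥29,125.01.
Line duty = ¥3,045.50 + ¥29,125.01 = ¥32,170.51.
Total = ¥49,025.10 + ¥4,573.16 + ¥1,471.85 + ¥32,170.51 = ¥87,240.62.

¥87,240.62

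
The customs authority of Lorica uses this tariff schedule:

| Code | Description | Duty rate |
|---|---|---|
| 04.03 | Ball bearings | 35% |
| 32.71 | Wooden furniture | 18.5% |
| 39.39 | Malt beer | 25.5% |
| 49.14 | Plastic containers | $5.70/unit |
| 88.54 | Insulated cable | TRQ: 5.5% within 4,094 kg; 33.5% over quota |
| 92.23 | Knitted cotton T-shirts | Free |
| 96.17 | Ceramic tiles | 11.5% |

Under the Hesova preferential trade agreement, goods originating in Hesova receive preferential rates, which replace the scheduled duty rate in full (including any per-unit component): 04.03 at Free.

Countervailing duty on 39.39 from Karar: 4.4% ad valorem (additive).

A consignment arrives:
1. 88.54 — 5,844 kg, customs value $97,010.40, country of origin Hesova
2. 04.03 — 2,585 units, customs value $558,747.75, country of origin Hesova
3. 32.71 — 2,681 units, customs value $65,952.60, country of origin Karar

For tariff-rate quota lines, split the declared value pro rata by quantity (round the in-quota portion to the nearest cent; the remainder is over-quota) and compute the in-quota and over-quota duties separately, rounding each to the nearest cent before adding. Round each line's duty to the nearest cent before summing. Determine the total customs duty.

Line 1 (88.54, Hesova, 5,844 kg, $97,010.40):
Code 88.54 is under a tariff-rate quota (threshold 4,094 kg). In-quota: 4,094 kg at 5.5%; over-quota: 1,750 kg at 33.5%.
Pro-rata value split: in-quota = $97,010.40 × 4,094/5,844 = $67,960.40; over-quota = $97,010.40 − $67,960.40 = $29,050.00.
In-quota duty = $67,960.40 × 5.5% = $3,737.82. Over-quota duty = $29,050.00 × 33.5% = $9,731.75.
Line duty = $3,737.82 + $9,731.75 = $13,469.57.
Line 2 (04.03, Hesova, 2,585 units, $558,747.75):
Base rate for 04.03 is 35%.
Origin Hesova qualifies under the Lorica–Hesova agreement and 04.03 is covered: preferential rate Free applies instead.
Duty = $558,747.75 × 0% = $0.00.
Line 3 (32.71, Karar, 2,681 units, $65,952.60):
Base rate for 32.71 is 18.5%.
Duty = $65,952.60 × 18.5% = $12,201.23.
Total = $13,469.57 + $0.00 + $12,201.23 = $25,670.80.

$25,670.80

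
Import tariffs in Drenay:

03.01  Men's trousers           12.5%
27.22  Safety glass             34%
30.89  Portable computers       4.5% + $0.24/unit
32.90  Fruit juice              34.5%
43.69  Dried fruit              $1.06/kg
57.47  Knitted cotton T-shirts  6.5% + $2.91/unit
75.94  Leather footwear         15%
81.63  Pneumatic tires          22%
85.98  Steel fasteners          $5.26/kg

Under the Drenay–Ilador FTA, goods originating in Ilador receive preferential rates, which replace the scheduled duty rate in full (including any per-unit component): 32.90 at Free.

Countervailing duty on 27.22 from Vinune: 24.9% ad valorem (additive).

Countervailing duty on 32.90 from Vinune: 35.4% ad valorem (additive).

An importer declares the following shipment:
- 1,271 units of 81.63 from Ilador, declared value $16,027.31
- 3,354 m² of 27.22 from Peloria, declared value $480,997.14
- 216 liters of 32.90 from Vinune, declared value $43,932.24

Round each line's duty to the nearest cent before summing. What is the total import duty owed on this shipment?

Line 1 (81.63, Ilador, 1,271 units, $16,027.31):
Base rate for 81.63 is 22%.
Origin Ilador is the FTA partner but 81.63 is not on the preference list; base rate stands.
Duty = $16,027.31 × 22% = $3,526.01.
Line 2 (27.22, Peloria, 3,354 m², $480,997.14):
Base rate for 27.22 is 34%.
The additional-duty order on 27.22 targets Vinune, not Peloria; it does not apply.
Duty = $480,997.14 × 34% = $163,539.03.
Line 3 (32.90, Vinune, 216 liters, $43,932.24):
Base rate for 32.90 is 34.5%.
32.90 has an FTA preferential rate, but origin Vinune is not Ilador; base rate stands.
Additional duty on 32.90 from Vinune: +35.4%. Applied ad valorem rate: 34.5% + 35.4% = 69.9%.
Duty = $43,932.24 × 69.9% = $30,708.64.
Total = $3,526.01 + $163,539.03 + $30,708.64 = $197,773.68.

$197,773.68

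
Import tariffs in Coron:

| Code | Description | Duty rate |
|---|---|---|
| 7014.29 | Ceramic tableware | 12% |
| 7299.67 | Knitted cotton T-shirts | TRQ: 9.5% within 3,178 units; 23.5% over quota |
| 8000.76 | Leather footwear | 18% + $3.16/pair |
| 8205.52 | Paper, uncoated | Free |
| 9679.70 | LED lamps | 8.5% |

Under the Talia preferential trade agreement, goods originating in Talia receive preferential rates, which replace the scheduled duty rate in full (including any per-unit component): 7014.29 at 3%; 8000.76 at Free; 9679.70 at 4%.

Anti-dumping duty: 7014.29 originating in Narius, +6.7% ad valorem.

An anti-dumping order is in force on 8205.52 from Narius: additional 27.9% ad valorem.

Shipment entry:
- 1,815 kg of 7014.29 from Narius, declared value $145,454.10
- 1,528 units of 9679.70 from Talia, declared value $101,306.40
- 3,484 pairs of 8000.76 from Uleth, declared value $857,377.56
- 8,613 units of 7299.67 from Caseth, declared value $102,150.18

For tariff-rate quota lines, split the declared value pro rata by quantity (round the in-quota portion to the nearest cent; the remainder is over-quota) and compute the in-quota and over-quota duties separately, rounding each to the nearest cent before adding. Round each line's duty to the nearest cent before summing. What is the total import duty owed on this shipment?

Line 1 (7014.29, Narius, 1,815 kg, $145,454.10):
Base rate for 7014.29 is 12%.
7014.29 has an FTA preferential rate, but origin Narius is not Talia; base rate stands.
Additional duty on 7014.29 from Narius: +6.7%. Applied ad valorem rate: 12% + 6.7% = 18.7%.
Duty = $145,454.10 × 18.7% = $27,199.92.
Line 2 (9679.70, Talia, 1,528 units, $101,306.40):
Base rate for 9679.70 is 8.5%.
Origin Talia qualifies under the Coron–Talia agreement and 9679.70 is covered: preferential rate 4% applies instead.
Duty = $101,306.40 × 4% = $4,052.26.
Line 3 (8000.76, Uleth, 3,484 pairs, $857,377.56):
Base rate for 8000.76 is 18% + $3.16/pair.
8000.76 has an FTA preferential rate, but origin Uleth is not Talia; base rate stands.
Duty = $857,377.56 × 18% + 3,484 × $3.16 = $165,337.40.
Line 4 (7299.67, Caseth, 8,613 units, $102,150.18):
Code 7299.67 is under a tariff-rate quota (threshold 3,178 units). In-quota: 3,178 units at 9.5%; over-quota: 5,435 units at 23.5%.
Pro-rata value split: in-quota = $102,150.18 × 3,178/8,613 = $37,691.08; over-quota = $102,150.18 − $37,691.08 = $64,459.10.
In-quota duty = $37,691.08 × 9.5% = $3,580.65. Over-quota duty = $64,459.10 × 23.5% = $15,147.89.
Line duty = $3,580.65 + $15,147.89 = $18,728.54.
Total = $27,199.92 + $4,052.26 + $165,337.40 + $18,728.54 = $215,318.12.

$215,318.12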